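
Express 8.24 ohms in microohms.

(no prefix) = 10^0, micro = 10^-6; factor is 10^6.
8.24 × 10^6 = 8240000

8240000 microohms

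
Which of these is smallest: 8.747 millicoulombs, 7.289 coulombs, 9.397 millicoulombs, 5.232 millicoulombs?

5.232 millicoulombs

8.747 millicoulombs = 0.008747 coulombs
7.289 coulombs = 7.289 coulombs
9.397 millicoulombs = 0.009397 coulombs
5.232 millicoulombs = 0.005232 coulombs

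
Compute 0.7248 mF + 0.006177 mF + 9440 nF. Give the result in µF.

In µF:
  0.7248 mF = 0.7248e3 µF = 724.8
  0.006177 mF = 0.006177e3 µF = 6.177
  9440 nF = 9440e-3 µF = 9.44
Sum: 724.8 + 6.177 + 9.44 = 740.417

740.417 µF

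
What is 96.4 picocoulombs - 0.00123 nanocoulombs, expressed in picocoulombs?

In picocoulombs:
  96.4 picocoulombs → 96.4
  0.00123 nanocoulombs = 0.00123 × 10^3 picocoulombs = 1.23
Difference: 96.4 - 1.23 = 95.17

95.17 picocoulombs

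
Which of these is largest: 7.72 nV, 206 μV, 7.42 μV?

7.72 nV = 0.00000000772 V
206 μV = 0.000206 V
7.42 μV = 0.00000742 V

206 μV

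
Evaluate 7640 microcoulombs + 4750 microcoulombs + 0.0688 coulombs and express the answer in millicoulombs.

81.19 millicoulombs

In millicoulombs:
  7640 microcoulombs = 7640 × 10^-3 millicoulombs = 7.64
  4750 microcoulombs = 4750 × 10^-3 millicoulombs = 4.75
  0.0688 coulombs = 0.0688 × 10^3 millicoulombs = 68.8
Sum: 7.64 + 4.75 + 68.8 = 81.19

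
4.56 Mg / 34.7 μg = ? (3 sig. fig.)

(4.56e6) / (34.7e-6) = 0.1314e12

131000000000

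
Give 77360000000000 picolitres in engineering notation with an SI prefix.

= 77.36 litres; mantissa already in [1, 1000).

77.36 litres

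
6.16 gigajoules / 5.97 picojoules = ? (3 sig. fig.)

1030000000000000000000

(6.16 × 10^9) / (5.97 × 10^-12) = 1.032 × 10^21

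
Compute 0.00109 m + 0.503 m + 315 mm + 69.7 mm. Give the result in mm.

In mm:
  0.00109 m = 0.00109 × 10³ mm = 1.09
  0.503 m = 0.503 × 10³ mm = 503
  315 mm → 315
  69.7 mm → 69.7
Sum: 1.09 + 503 + 315 + 69.7 = 888.79

888.79 mm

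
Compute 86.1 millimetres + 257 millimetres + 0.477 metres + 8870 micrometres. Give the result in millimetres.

In millimetres:
  86.1 millimetres → 86.1
  257 millimetres → 257
  0.477 metres = 0.477 × 10^3 millimetres = 477
  8870 micrometres = 8870 × 10^-3 millimetres = 8.87
Sum: 86.1 + 257 + 477 + 8.87 = 828.97

828.97 millimetres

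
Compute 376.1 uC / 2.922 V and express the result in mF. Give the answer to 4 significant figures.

(376.1 × 10^-6) / (2.922) = 128.713 × 10^-6 F

0.1287 mF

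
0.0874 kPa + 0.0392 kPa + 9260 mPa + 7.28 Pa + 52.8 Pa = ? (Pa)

In Pa:
  0.0874 kPa = 0.0874e3 Pa = 87.4
  0.0392 kPa = 0.0392e3 Pa = 39.2
  9260 mPa = 9260e-3 Pa = 9.26
  7.28 Pa → 7.28
  52.8 Pa → 52.8
Sum: 87.4 + 39.2 + 9.26 + 7.28 + 52.8 = 195.94

195.94 Pa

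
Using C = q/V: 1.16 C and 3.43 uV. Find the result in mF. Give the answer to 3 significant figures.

(1.16) / (3.43 × 10⁻⁶) = 0.33819 × 10⁶ F

338000000 mF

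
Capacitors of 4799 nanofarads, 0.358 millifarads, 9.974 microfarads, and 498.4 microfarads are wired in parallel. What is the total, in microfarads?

In microfarads:
  4799 nanofarads = 4799 × 10⁻³ microfarads = 4.799
  0.358 millifarads = 0.358 × 10³ microfarads = 358
  9.974 microfarads → 9.974
  498.4 microfarads → 498.4
Sum: 4.799 + 358 + 9.974 + 498.4 = 871.173

871.173 microfarads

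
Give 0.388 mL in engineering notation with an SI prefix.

388 µL

= 388 × 10⁻⁶ L; 10⁻⁶ is micro.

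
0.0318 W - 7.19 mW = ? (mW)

In mW:
  0.0318 W = 0.0318e3 mW = 31.8
  7.19 mW → 7.19
Difference: 31.8 - 7.19 = 24.61

24.61 mW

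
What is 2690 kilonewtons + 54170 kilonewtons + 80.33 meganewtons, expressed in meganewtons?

In meganewtons:
  2690 kilonewtons = 2690 × 10⁻³ meganewtons = 2.69
  54170 kilonewtons = 54170 × 10⁻³ meganewtons = 54.17
  80.33 meganewtons → 80.33
Sum: 2.69 + 54.17 + 80.33 = 137.19

137.19 meganewtons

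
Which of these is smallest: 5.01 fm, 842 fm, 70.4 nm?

5.01 fm = 0.00000000000000501 m
842 fm = 0.000000000000842 m
70.4 nm = 0.0000000704 m

5.01 fm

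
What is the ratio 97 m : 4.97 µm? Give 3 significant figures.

19500000

(97) / (4.97 × 10^-6) = 19.52 × 10^6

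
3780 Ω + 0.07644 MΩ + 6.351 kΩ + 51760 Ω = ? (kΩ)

138.331 kΩ

In kΩ:
  3780 Ω = 3780e-3 kΩ = 3.78
  0.07644 MΩ = 0.07644e3 kΩ = 76.44
  6.351 kΩ → 6.351
  51760 Ω = 51760e-3 kΩ = 51.76
Sum: 3.78 + 76.44 + 6.351 + 51.76 = 138.331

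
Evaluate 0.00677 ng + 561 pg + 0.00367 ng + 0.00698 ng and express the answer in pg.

578.42 pg

In pg:
  0.00677 ng = 0.00677 × 10³ pg = 6.77
  561 pg → 561
  0.00367 ng = 0.00367 × 10³ pg = 3.67
  0.00698 ng = 0.00698 × 10³ pg = 6.98
Sum: 6.77 + 561 + 3.67 + 6.98 = 578.42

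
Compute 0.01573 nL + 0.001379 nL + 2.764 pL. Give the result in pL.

19.873 pL

In pL:
  0.01573 nL = 0.01573e3 pL = 15.73
  0.001379 nL = 0.001379e3 pL = 1.379
  2.764 pL → 2.764
Sum: 15.73 + 1.379 + 2.764 = 19.873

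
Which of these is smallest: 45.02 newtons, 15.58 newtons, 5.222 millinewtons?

5.222 millinewtons

45.02 newtons = 45.02 newtons
15.58 newtons = 15.58 newtons
5.222 millinewtons = 0.005222 newtons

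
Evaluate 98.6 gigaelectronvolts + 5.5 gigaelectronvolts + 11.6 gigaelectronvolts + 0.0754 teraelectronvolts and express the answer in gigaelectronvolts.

191.1 gigaelectronvolts

In gigaelectronvolts:
  98.6 gigaelectronvolts → 98.6
  5.5 gigaelectronvolts → 5.5
  11.6 gigaelectronvolts → 11.6
  0.0754 teraelectronvolts = 0.0754 × 10^3 gigaelectronvolts = 75.4
Sum: 98.6 + 5.5 + 11.6 + 75.4 = 191.1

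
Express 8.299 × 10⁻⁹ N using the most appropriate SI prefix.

= 8.299 × 10⁻⁹ N; 10⁻⁹ is nano.

8.299 nN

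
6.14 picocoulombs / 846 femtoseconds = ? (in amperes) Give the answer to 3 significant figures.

7.26 amperes

(6.14e-12) / (846e-15) = 0.0072577e3 A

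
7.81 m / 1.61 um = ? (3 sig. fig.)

4850000

(7.81) / (1.61 × 10^-6) = 4.851 × 10^6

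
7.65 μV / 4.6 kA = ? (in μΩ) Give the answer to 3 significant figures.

0.00166 μΩ

(7.65 × 10^-6) / (4.6 × 10^3) = 1.663 × 10^-9 Ω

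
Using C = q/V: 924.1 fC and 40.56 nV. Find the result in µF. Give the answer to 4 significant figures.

(924.1 × 10⁻¹⁵) / (40.56 × 10⁻⁹) = 22.7835 × 10⁻⁶ F

22.78 µF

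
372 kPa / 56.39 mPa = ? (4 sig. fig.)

(372 × 10^3) / (56.39 × 10^-3) = 6.5969 × 10^6

6597000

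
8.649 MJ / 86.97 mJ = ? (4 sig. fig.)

99450000

(8.649 × 10^6) / (86.97 × 10^-3) = 0.099448 × 10^9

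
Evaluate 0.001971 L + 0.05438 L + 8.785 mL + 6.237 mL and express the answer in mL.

71.373 mL

In mL:
  0.001971 L = 0.001971 × 10^3 mL = 1.971
  0.05438 L = 0.05438 × 10^3 mL = 54.38
  8.785 mL → 8.785
  6.237 mL → 6.237
Sum: 1.971 + 54.38 + 8.785 + 6.237 = 71.373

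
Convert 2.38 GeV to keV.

2380000 keV

giga = 1e9, kilo = 1e3; factor is 1e6.
2.38 × 1e6 = 2380000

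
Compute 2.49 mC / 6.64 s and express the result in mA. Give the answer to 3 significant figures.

(2.49 × 10^-3) / (6.64) = 0.375 × 10^-3 A

0.375 mA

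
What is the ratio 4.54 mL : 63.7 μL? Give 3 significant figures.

71.3

(4.54 × 10⁻³) / (63.7 × 10⁻⁶) = 0.07127 × 10³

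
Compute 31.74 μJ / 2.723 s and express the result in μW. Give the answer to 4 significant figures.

11.66 μW

(31.74e-6) / (2.723) = 11.6563e-6 W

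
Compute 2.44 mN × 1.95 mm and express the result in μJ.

4.758 μJ

2.44 × 10^-3 × 1.95 × 10^-3 = 4.758 × 10^-6 J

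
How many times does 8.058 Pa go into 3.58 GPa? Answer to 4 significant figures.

(3.58 × 10^9) / (8.058) = 0.44428 × 10^9

444300000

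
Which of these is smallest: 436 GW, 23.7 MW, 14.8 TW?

23.7 MW

436 GW = 436000000000 W
23.7 MW = 23700000 W
14.8 TW = 14800000000000 W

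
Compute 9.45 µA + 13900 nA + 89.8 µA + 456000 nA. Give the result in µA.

569.15 µA

In µA:
  9.45 µA → 9.45
  13900 nA = 13900 × 10⁻³ µA = 13.9
  89.8 µA → 89.8
  456000 nA = 456000 × 10⁻³ µA = 456
Sum: 9.45 + 13.9 + 89.8 + 456 = 569.15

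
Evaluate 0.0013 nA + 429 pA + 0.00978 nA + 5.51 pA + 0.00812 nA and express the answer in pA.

453.71 pA

In pA:
  0.0013 nA = 0.0013 × 10³ pA = 1.3
  429 pA → 429
  0.00978 nA = 0.00978 × 10³ pA = 9.78
  5.51 pA → 5.51
  0.00812 nA = 0.00812 × 10³ pA = 8.12
Sum: 1.3 + 429 + 9.78 + 5.51 + 8.12 = 453.71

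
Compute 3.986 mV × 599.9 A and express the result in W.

3.986 × 10^-3 × 599.9 = 2391.2014 × 10^-3 W

2.3912014 W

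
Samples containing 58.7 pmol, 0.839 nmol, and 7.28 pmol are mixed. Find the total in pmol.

In pmol:
  58.7 pmol → 58.7
  0.839 nmol = 0.839 × 10^3 pmol = 839
  7.28 pmol → 7.28
Sum: 58.7 + 839 + 7.28 = 904.98

904.98 pmol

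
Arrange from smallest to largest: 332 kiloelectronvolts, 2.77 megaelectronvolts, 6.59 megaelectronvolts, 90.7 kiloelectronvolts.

332 kiloelectronvolts = 332000 electronvolts
2.77 megaelectronvolts = 2770000 electronvolts
6.59 megaelectronvolts = 6590000 electronvolts
90.7 kiloelectronvolts = 90700 electronvolts

90.7 kiloelectronvolts < 332 kiloelectronvolts < 2.77 megaelectronvolts < 6.59 megaelectronvolts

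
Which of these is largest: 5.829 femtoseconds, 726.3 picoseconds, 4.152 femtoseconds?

726.3 picoseconds

5.829 femtoseconds = 0.000000000000005829 seconds
726.3 picoseconds = 0.0000000007263 seconds
4.152 femtoseconds = 0.000000000000004152 seconds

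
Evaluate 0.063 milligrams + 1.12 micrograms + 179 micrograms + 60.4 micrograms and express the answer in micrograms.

303.52 micrograms

In micrograms:
  0.063 milligrams = 0.063 × 10³ micrograms = 63
  1.12 micrograms → 1.12
  179 micrograms → 179
  60.4 micrograms → 60.4
Sum: 63 + 1.12 + 179 + 60.4 = 303.52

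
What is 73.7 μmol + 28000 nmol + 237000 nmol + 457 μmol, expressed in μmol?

In μmol:
  73.7 μmol → 73.7
  28000 nmol = 28000 × 10⁻³ μmol = 28
  237000 nmol = 237000 × 10⁻³ μmol = 237
  457 μmol → 457
Sum: 73.7 + 28 + 237 + 457 = 795.7

795.7 μmol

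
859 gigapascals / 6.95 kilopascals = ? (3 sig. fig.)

124000000

(859e9) / (6.95e3) = 123.6e6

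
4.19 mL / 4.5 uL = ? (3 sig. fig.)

931

(4.19e-3) / (4.5e-6) = 0.9311e3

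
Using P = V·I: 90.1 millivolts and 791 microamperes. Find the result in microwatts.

90.1 × 10⁻³ × 791 × 10⁻⁶ = 71269.1 × 10⁻⁹ W

71.2691 microwatts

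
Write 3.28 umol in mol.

micro = 1e-6, (no prefix) = 1e0; factor is 1e-6.
3.28 × 1e-6 = 0.00000328

0.00000328 mol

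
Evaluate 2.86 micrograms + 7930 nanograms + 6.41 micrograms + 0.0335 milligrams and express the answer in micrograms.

50.7 micrograms

In micrograms:
  2.86 micrograms → 2.86
  7930 nanograms = 7930 × 10^-3 micrograms = 7.93
  6.41 micrograms → 6.41
  0.0335 milligrams = 0.0335 × 10^3 micrograms = 33.5
Sum: 2.86 + 7.93 + 6.41 + 33.5 = 50.7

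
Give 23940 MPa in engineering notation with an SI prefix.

= 23.94 × 10⁹ Pa; 10⁹ is giga.

23.94 GPa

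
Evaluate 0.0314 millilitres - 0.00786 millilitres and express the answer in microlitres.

In microlitres:
  0.0314 millilitres = 0.0314 × 10^3 microlitres = 31.4
  0.00786 millilitres = 0.00786 × 10^3 microlitres = 7.86
Difference: 31.4 - 7.86 = 23.54

23.54 microlitres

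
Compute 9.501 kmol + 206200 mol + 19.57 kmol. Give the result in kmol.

235.271 kmol

In kmol:
  9.501 kmol → 9.501
  206200 mol = 206200e-3 kmol = 206.2
  19.57 kmol → 19.57
Sum: 9.501 + 206.2 + 19.57 = 235.271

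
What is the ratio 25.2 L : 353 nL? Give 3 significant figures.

71400000

(25.2) / (353 × 10⁻⁹) = 0.07139 × 10⁹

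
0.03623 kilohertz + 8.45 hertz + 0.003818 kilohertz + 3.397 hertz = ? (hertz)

In hertz:
  0.03623 kilohertz = 0.03623 × 10³ hertz = 36.23
  8.45 hertz → 8.45
  0.003818 kilohertz = 0.003818 × 10³ hertz = 3.818
  3.397 hertz → 3.397
Sum: 36.23 + 8.45 + 3.818 + 3.397 = 51.895

51.895 hertz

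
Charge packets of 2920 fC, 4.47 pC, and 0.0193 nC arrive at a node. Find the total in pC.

In pC:
  2920 fC = 2920 × 10⁻³ pC = 2.92
  4.47 pC → 4.47
  0.0193 nC = 0.0193 × 10³ pC = 19.3
Sum: 2.92 + 4.47 + 19.3 = 26.69

26.69 pC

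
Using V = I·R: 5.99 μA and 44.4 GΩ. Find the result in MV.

0.265956 MV

5.99 × 10⁻⁶ × 44.4 × 10⁹ = 265.956 × 10³ V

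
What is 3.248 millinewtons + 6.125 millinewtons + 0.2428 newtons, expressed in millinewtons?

252.173 millinewtons

In millinewtons:
  3.248 millinewtons → 3.248
  6.125 millinewtons → 6.125
  0.2428 newtons = 0.2428e3 millinewtons = 242.8
Sum: 3.248 + 6.125 + 242.8 = 252.173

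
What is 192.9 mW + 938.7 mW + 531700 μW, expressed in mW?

1663.3 mW

In mW:
  192.9 mW → 192.9
  938.7 mW → 938.7
  531700 μW = 531700 × 10^-3 mW = 531.7
Sum: 192.9 + 938.7 + 531.7 = 1663.3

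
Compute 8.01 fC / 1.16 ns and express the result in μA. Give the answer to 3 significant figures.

(8.01 × 10⁻¹⁵) / (1.16 × 10⁻⁹) = 6.9052 × 10⁻⁶ A

6.91 μA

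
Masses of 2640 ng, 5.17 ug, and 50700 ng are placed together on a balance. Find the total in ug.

In ug:
  2640 ng = 2640 × 10⁻³ ug = 2.64
  5.17 ug → 5.17
  50700 ng = 50700 × 10⁻³ ug = 50.7
Sum: 2.64 + 5.17 + 50.7 = 58.51

58.51 ug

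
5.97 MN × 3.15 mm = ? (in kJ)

5.97e6 × 3.15e-3 = 18.8055e3 J

18.8055 kJ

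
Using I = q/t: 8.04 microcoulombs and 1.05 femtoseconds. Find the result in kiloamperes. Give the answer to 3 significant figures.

7660000 kiloamperes

(8.04 × 10⁻⁶) / (1.05 × 10⁻¹⁵) = 7.6571 × 10⁹ A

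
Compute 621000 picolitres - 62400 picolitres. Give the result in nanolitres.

558.6 nanolitres

In nanolitres:
  621000 picolitres = 621000e-3 nanolitres = 621
  62400 picolitres = 62400e-3 nanolitres = 62.4
Difference: 621 - 62.4 = 558.6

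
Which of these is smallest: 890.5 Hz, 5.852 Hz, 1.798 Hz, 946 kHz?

890.5 Hz = 890.5 Hz
5.852 Hz = 5.852 Hz
1.798 Hz = 1.798 Hz
946 kHz = 946000 Hz

1.798 Hz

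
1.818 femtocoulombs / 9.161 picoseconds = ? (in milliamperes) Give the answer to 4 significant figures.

(1.818e-15) / (9.161e-12) = 0.19845e-3 A

0.1984 milliamperes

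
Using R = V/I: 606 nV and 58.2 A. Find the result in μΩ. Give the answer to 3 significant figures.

(606e-9) / (58.2) = 10.412e-9 Ω

0.0104 μΩ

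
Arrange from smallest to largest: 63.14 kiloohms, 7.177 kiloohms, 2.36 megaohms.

63.14 kiloohms = 63140 ohms
7.177 kiloohms = 7177 ohms
2.36 megaohms = 2360000 ohms

7.177 kiloohms < 63.14 kiloohms < 2.36 megaohms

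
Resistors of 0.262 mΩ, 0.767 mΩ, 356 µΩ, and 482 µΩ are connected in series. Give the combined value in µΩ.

1867 µΩ

In µΩ:
  0.262 mΩ = 0.262e3 µΩ = 262
  0.767 mΩ = 0.767e3 µΩ = 767
  356 µΩ → 356
  482 µΩ → 482
Sum: 262 + 767 + 356 + 482 = 1867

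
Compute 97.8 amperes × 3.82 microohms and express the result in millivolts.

0.373596 millivolts

97.8 × 3.82 × 10^-6 = 373.596 × 10^-6 V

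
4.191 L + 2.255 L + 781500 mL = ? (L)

787.946 L

In L:
  4.191 L → 4.191
  2.255 L → 2.255
  781500 mL = 781500e-3 L = 781.5
Sum: 4.191 + 2.255 + 781.5 = 787.946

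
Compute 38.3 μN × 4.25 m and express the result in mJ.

0.162775 mJ

38.3 × 10^-6 × 4.25 = 162.775 × 10^-6 J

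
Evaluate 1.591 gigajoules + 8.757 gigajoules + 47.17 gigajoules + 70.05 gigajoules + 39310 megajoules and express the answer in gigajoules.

In gigajoules:
  1.591 gigajoules → 1.591
  8.757 gigajoules → 8.757
  47.17 gigajoules → 47.17
  70.05 gigajoules → 70.05
  39310 megajoules = 39310 × 10⁻³ gigajoules = 39.31
Sum: 1.591 + 8.757 + 47.17 + 70.05 + 39.31 = 166.878

166.878 gigajoules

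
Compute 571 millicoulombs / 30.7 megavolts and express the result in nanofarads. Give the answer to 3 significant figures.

18.6 nanofarads

(571 × 10^-3) / (30.7 × 10^6) = 18.599 × 10^-9 F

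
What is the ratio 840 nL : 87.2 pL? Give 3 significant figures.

(840e-9) / (87.2e-12) = 9.633e3

9630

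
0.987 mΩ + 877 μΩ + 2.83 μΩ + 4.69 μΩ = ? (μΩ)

In μΩ:
  0.987 mΩ = 0.987 × 10³ μΩ = 987
  877 μΩ → 877
  2.83 μΩ → 2.83
  4.69 μΩ → 4.69
Sum: 987 + 877 + 2.83 + 4.69 = 1871.52

1871.52 μΩ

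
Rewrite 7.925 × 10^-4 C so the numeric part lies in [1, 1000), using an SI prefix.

792.5 uC

= 792.5 × 10^-6 C; 10^-6 is micro.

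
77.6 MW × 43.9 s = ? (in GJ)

3.40664 GJ

77.6 × 10⁶ × 43.9 = 3406.64 × 10⁶ J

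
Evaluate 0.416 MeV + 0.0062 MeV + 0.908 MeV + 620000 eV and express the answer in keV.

In keV:
  0.416 MeV = 0.416 × 10³ keV = 416
  0.0062 MeV = 0.0062 × 10³ keV = 6.2
  0.908 MeV = 0.908 × 10³ keV = 908
  620000 eV = 620000 × 10⁻³ keV = 620
Sum: 416 + 6.2 + 908 + 620 = 1950.2

1950.2 keV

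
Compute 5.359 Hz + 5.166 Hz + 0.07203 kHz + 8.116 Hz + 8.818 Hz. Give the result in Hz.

In Hz:
  5.359 Hz → 5.359
  5.166 Hz → 5.166
  0.07203 kHz = 0.07203e3 Hz = 72.03
  8.116 Hz → 8.116
  8.818 Hz → 8.818
Sum: 5.359 + 5.166 + 72.03 + 8.116 + 8.818 = 99.489

99.489 Hz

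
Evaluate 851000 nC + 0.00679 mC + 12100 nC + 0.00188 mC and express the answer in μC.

871.77 μC

In μC:
  851000 nC = 851000 × 10⁻³ μC = 851
  0.00679 mC = 0.00679 × 10³ μC = 6.79
  12100 nC = 12100 × 10⁻³ μC = 12.1
  0.00188 mC = 0.00188 × 10³ μC = 1.88
Sum: 851 + 6.79 + 12.1 + 1.88 = 871.77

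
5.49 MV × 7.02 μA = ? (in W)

38.5398 W

5.49 × 10^6 × 7.02 × 10^-6 = 38.5398 W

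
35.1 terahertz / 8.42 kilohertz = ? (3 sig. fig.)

4170000000

(35.1 × 10^12) / (8.42 × 10^3) = 4.169 × 10^9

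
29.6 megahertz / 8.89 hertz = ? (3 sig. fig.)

3330000

(29.6e6) / (8.89) = 3.33e6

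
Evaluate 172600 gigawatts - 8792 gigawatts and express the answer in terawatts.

163.808 terawatts

In terawatts:
  172600 gigawatts = 172600e-3 terawatts = 172.6
  8792 gigawatts = 8792e-3 terawatts = 8.792
Difference: 172.6 - 8.792 = 163.808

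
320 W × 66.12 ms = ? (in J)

21.1584 J

320 × 66.12 × 10⁻³ = 21158.4 × 10⁻³ J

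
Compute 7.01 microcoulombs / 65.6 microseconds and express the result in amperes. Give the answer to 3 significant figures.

0.107 amperes

(7.01 × 10^-6) / (65.6 × 10^-6) = 0.10686 A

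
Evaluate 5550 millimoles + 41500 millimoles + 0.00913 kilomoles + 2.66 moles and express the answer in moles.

In moles:
  5550 millimoles = 5550 × 10^-3 moles = 5.55
  41500 millimoles = 41500 × 10^-3 moles = 41.5
  0.00913 kilomoles = 0.00913 × 10^3 moles = 9.13
  2.66 moles → 2.66
Sum: 5.55 + 41.5 + 9.13 + 2.66 = 58.84

58.84 moles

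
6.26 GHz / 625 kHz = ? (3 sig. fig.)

(6.26 × 10⁹) / (625 × 10³) = 0.01002 × 10⁶

10000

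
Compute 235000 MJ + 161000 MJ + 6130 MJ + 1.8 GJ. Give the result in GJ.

403.93 GJ

In GJ:
  235000 MJ = 235000 × 10^-3 GJ = 235
  161000 MJ = 161000 × 10^-3 GJ = 161
  6130 MJ = 6130 × 10^-3 GJ = 6.13
  1.8 GJ → 1.8
Sum: 235 + 161 + 6.13 + 1.8 = 403.93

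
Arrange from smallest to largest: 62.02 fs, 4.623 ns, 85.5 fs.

62.02 fs = 0.00000000000006202 s
4.623 ns = 0.000000004623 s
85.5 fs = 0.0000000000000855 s

62.02 fs < 85.5 fs < 4.623 ns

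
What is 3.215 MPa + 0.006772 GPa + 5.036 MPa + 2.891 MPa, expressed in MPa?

17.914 MPa

In MPa:
  3.215 MPa → 3.215
  0.006772 GPa = 0.006772 × 10^3 MPa = 6.772
  5.036 MPa → 5.036
  2.891 MPa → 2.891
Sum: 3.215 + 6.772 + 5.036 + 2.891 = 17.914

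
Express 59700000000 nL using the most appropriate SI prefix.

59.7 L

= 59.7 L; mantissa already in [1, 1000).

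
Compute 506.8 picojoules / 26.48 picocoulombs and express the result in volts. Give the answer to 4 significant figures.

(506.8 × 10⁻¹²) / (26.48 × 10⁻¹²) = 19.139 V

19.14 volts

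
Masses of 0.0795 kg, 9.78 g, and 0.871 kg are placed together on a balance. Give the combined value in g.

In g:
  0.0795 kg = 0.0795 × 10³ g = 79.5
  9.78 g → 9.78
  0.871 kg = 0.871 × 10³ g = 871
Sum: 79.5 + 9.78 + 871 = 960.28

960.28 g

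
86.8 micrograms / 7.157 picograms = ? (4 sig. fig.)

(86.8e-6) / (7.157e-12) = 12.128e6

12130000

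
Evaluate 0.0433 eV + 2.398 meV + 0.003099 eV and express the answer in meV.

In meV:
  0.0433 eV = 0.0433 × 10^3 meV = 43.3
  2.398 meV → 2.398
  0.003099 eV = 0.003099 × 10^3 meV = 3.099
Sum: 43.3 + 2.398 + 3.099 = 48.797

48.797 meV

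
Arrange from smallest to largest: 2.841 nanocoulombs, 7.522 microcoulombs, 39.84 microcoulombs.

2.841 nanocoulombs = 0.000000002841 coulombs
7.522 microcoulombs = 0.000007522 coulombs
39.84 microcoulombs = 0.00003984 coulombs

2.841 nanocoulombs < 7.522 microcoulombs < 39.84 microcoulombs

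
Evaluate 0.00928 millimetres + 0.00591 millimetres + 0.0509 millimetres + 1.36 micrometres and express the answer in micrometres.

In micrometres:
  0.00928 millimetres = 0.00928 × 10^3 micrometres = 9.28
  0.00591 millimetres = 0.00591 × 10^3 micrometres = 5.91
  0.0509 millimetres = 0.0509 × 10^3 micrometres = 50.9
  1.36 micrometres → 1.36
Sum: 9.28 + 5.91 + 50.9 + 1.36 = 67.45

67.45 micrometres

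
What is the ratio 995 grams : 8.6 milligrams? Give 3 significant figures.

(995) / (8.6 × 10⁻³) = 115.7 × 10³

116000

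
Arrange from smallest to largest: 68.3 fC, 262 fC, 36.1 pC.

68.3 fC < 262 fC < 36.1 pC

68.3 fC = 0.0000000000000683 C
262 fC = 0.000000000000262 C
36.1 pC = 0.0000000000361 C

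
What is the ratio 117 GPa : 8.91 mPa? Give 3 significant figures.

(117e9) / (8.91e-3) = 13.13e12

13100000000000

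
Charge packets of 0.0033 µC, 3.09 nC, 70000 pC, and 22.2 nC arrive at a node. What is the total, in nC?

In nC:
  0.0033 µC = 0.0033 × 10^3 nC = 3.3
  3.09 nC → 3.09
  70000 pC = 70000 × 10^-3 nC = 70
  22.2 nC → 22.2
Sum: 3.3 + 3.09 + 70 + 22.2 = 98.59

98.59 nC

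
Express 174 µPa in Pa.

0.000174 Pa

micro = 10⁻⁶, (no prefix) = 10⁰; factor is 10⁻⁶.
174 × 10⁻⁶ = 0.000174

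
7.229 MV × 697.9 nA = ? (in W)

5.0451191 W

7.229e6 × 697.9e-9 = 5045.1191e-3 W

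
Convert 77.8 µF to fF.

micro = 10^-6, femto = 10^-15; factor is 10^9.
77.8 × 10^9 = 77800000000

77800000000 fF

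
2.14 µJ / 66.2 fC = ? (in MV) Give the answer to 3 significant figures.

(2.14 × 10^-6) / (66.2 × 10^-15) = 0.032326 × 10^9 V

32.3 MV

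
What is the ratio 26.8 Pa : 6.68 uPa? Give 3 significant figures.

4010000

(26.8) / (6.68 × 10⁻⁶) = 4.012 × 10⁶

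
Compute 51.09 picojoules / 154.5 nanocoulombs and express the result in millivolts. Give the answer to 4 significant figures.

(51.09 × 10^-12) / (154.5 × 10^-9) = 0.33068 × 10^-3 V

0.3307 millivolts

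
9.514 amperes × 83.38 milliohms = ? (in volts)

0.79327732 volts

9.514 × 83.38 × 10^-3 = 793.27732 × 10^-3 V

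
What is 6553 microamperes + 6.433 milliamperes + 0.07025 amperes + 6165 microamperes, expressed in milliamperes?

89.401 milliamperes

In milliamperes:
  6553 microamperes = 6553e-3 milliamperes = 6.553
  6.433 milliamperes → 6.433
  0.07025 amperes = 0.07025e3 milliamperes = 70.25
  6165 microamperes = 6165e-3 milliamperes = 6.165
Sum: 6.553 + 6.433 + 70.25 + 6.165 = 89.401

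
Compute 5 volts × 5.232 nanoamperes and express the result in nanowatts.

26.16 nanowatts

5 × 5.232 × 10⁻⁹ = 26.16 × 10⁻⁹ W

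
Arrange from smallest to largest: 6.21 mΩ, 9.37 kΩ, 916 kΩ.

6.21 mΩ < 9.37 kΩ < 916 kΩ

6.21 mΩ = 0.00621 Ω
9.37 kΩ = 9370 Ω
916 kΩ = 916000 Ω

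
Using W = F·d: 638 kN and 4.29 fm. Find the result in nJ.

638 × 10^3 × 4.29 × 10^-15 = 2737.02 × 10^-12 J

2.73702 nJ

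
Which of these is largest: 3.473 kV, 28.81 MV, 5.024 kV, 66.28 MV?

66.28 MV

3.473 kV = 3473 V
28.81 MV = 28810000 V
5.024 kV = 5024 V
66.28 MV = 66280000 V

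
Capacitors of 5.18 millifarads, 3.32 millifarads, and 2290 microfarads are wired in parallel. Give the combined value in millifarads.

In millifarads:
  5.18 millifarads → 5.18
  3.32 millifarads → 3.32
  2290 microfarads = 2290e-3 millifarads = 2.29
Sum: 5.18 + 3.32 + 2.29 = 10.79

10.79 millifarads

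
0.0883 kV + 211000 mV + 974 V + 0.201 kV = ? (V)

In V:
  0.0883 kV = 0.0883 × 10³ V = 88.3
  211000 mV = 211000 × 10⁻³ V = 211
  974 V → 974
  0.201 kV = 0.201 × 10³ V = 201
Sum: 88.3 + 211 + 974 + 201 = 1474.3

1474.3 V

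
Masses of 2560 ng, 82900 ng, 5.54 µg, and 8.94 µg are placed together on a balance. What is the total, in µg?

In µg:
  2560 ng = 2560e-3 µg = 2.56
  82900 ng = 82900e-3 µg = 82.9
  5.54 µg → 5.54
  8.94 µg → 8.94
Sum: 2.56 + 82.9 + 5.54 + 8.94 = 99.94

99.94 µg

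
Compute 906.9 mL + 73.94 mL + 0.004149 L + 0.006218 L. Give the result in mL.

991.207 mL

In mL:
  906.9 mL → 906.9
  73.94 mL → 73.94
  0.004149 L = 0.004149e3 mL = 4.149
  0.006218 L = 0.006218e3 mL = 6.218
Sum: 906.9 + 73.94 + 4.149 + 6.218 = 991.207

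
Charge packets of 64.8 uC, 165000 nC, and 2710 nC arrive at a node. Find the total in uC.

In uC:
  64.8 uC → 64.8
  165000 nC = 165000e-3 uC = 165
  2710 nC = 2710e-3 uC = 2.71
Sum: 64.8 + 165 + 2.71 = 232.51

232.51 uC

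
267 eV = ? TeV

(no prefix) = 10⁰, tera = 10¹²; factor is 10⁻¹².
267 × 10⁻¹² = 0.000000000267

0.000000000267 TeV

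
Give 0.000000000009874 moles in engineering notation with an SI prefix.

= 9.874 × 10^-12 moles; 10^-12 is pico.

9.874 picomoles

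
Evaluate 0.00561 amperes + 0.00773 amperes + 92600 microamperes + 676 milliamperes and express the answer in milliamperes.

In milliamperes:
  0.00561 amperes = 0.00561e3 milliamperes = 5.61
  0.00773 amperes = 0.00773e3 milliamperes = 7.73
  92600 microamperes = 92600e-3 milliamperes = 92.6
  676 milliamperes → 676
Sum: 5.61 + 7.73 + 92.6 + 676 = 781.94

781.94 milliamperes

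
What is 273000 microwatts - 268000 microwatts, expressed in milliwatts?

In milliwatts:
  273000 microwatts = 273000e-3 milliwatts = 273
  268000 microwatts = 268000e-3 milliwatts = 268
Difference: 273 - 268 = 5

5 milliwatts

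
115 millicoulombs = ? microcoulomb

115000 microcoulombs

milli = 10^-3, micro = 10^-6; factor is 10^3.
115 × 10^3 = 115000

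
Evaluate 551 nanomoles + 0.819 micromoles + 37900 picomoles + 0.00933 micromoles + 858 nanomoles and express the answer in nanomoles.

In nanomoles:
  551 nanomoles → 551
  0.819 micromoles = 0.819e3 nanomoles = 819
  37900 picomoles = 37900e-3 nanomoles = 37.9
  0.00933 micromoles = 0.00933e3 nanomoles = 9.33
  858 nanomoles → 858
Sum: 551 + 819 + 37.9 + 9.33 + 858 = 2275.23

2275.23 nanomoles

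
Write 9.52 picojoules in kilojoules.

pico = 1e-12, kilo = 1e3; factor is 1e-15.
9.52 × 1e-15 = 0.00000000000000952

0.00000000000000952 kilojoules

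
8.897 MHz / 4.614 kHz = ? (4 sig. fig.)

1928

(8.897 × 10⁶) / (4.614 × 10³) = 1.9283 × 10³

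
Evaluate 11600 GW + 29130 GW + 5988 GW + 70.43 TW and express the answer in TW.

117.148 TW

In TW:
  11600 GW = 11600e-3 TW = 11.6
  29130 GW = 29130e-3 TW = 29.13
  5988 GW = 5988e-3 TW = 5.988
  70.43 TW → 70.43
Sum: 11.6 + 29.13 + 5.988 + 70.43 = 117.148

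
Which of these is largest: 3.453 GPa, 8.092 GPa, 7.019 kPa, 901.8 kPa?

8.092 GPa

3.453 GPa = 3453000000 Pa
8.092 GPa = 8092000000 Pa
7.019 kPa = 7019 Pa
901.8 kPa = 901800 Pa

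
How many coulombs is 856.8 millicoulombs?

milli = 1e-3, (no prefix) = 1e0; factor is 1e-3.
856.8 × 1e-3 = 0.8568

0.8568 coulombs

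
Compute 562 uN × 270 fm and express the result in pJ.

0.00015174 pJ

562 × 10^-6 × 270 × 10^-15 = 151740 × 10^-21 J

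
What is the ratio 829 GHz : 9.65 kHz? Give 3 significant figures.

85900000

(829 × 10^9) / (9.65 × 10^3) = 85.91 × 10^6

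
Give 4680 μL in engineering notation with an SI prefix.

4.68 mL

= 4.68e-3 L; 1e-3 is milli.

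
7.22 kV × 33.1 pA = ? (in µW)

0.238982 µW

7.22e3 × 33.1e-12 = 238.982e-9 W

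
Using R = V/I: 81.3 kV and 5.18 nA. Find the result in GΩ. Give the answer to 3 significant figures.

15700 GΩ

(81.3 × 10³) / (5.18 × 10⁻⁹) = 15.695 × 10¹² Ω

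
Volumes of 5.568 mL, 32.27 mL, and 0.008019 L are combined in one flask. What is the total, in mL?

45.857 mL

In mL:
  5.568 mL → 5.568
  32.27 mL → 32.27
  0.008019 L = 0.008019 × 10³ mL = 8.019
Sum: 5.568 + 32.27 + 8.019 = 45.857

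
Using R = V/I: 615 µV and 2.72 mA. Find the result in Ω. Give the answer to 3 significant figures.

(615e-6) / (2.72e-3) = 226.1e-3 Ω

0.226 Ω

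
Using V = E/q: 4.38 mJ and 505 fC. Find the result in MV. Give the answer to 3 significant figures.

(4.38e-3) / (505e-15) = 0.0086733e12 V

8670 MV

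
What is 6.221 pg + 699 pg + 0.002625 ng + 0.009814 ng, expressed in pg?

717.66 pg

In pg:
  6.221 pg → 6.221
  699 pg → 699
  0.002625 ng = 0.002625e3 pg = 2.625
  0.009814 ng = 0.009814e3 pg = 9.814
Sum: 6.221 + 699 + 2.625 + 9.814 = 717.66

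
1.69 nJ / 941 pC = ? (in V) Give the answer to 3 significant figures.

1.80 V

(1.69 × 10^-9) / (941 × 10^-12) = 0.001796 × 10^3 V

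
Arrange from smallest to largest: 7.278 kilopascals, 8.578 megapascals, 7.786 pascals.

7.278 kilopascals = 7278 pascals
8.578 megapascals = 8578000 pascals
7.786 pascals = 7.786 pascals

7.786 pascals < 7.278 kilopascals < 8.578 megapascals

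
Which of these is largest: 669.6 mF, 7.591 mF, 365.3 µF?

669.6 mF = 0.6696 F
7.591 mF = 0.007591 F
365.3 µF = 0.0003653 F

669.6 mF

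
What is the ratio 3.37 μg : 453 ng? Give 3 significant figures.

7.44

(3.37 × 10^-6) / (453 × 10^-9) = 0.007439 × 10^3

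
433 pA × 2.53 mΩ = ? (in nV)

433e-12 × 2.53e-3 = 1095.49e-15 V

0.00109549 nV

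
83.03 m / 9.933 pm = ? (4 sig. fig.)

8359000000000

(83.03) / (9.933 × 10⁻¹²) = 8.359 × 10¹²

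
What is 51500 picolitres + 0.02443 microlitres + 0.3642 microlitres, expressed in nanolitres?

In nanolitres:
  51500 picolitres = 51500e-3 nanolitres = 51.5
  0.02443 microlitres = 0.02443e3 nanolitres = 24.43
  0.3642 microlitres = 0.3642e3 nanolitres = 364.2
Sum: 51.5 + 24.43 + 364.2 = 440.13

440.13 nanolitres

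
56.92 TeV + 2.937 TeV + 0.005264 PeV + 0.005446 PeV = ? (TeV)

70.567 TeV

In TeV:
  56.92 TeV → 56.92
  2.937 TeV → 2.937
  0.005264 PeV = 0.005264 × 10^3 TeV = 5.264
  0.005446 PeV = 0.005446 × 10^3 TeV = 5.446
Sum: 56.92 + 2.937 + 5.264 + 5.446 = 70.567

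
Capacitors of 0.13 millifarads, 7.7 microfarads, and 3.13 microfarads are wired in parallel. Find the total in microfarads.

140.83 microfarads

In microfarads:
  0.13 millifarads = 0.13 × 10^3 microfarads = 130
  7.7 microfarads → 7.7
  3.13 microfarads → 3.13
Sum: 130 + 7.7 + 3.13 = 140.83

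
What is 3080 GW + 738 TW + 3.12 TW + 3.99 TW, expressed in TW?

748.19 TW

In TW:
  3080 GW = 3080 × 10⁻³ TW = 3.08
  738 TW → 738
  3.12 TW → 3.12
  3.99 TW → 3.99
Sum: 3.08 + 738 + 3.12 + 3.99 = 748.19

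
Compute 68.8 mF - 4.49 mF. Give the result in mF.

In mF:
  68.8 mF → 68.8
  4.49 mF → 4.49
Difference: 68.8 - 4.49 = 64.31

64.31 mF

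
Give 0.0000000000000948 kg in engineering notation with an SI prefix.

94.8 pg

= 94.8 × 10⁻¹² g; 10⁻¹² is pico.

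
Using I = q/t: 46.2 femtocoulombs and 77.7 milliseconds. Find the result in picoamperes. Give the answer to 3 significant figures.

0.595 picoamperes

(46.2 × 10⁻¹⁵) / (77.7 × 10⁻³) = 0.59459 × 10⁻¹² A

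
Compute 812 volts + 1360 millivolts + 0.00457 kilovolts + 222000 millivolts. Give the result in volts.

In volts:
  812 volts → 812
  1360 millivolts = 1360 × 10^-3 volts = 1.36
  0.00457 kilovolts = 0.00457 × 10^3 volts = 4.57
  222000 millivolts = 222000 × 10^-3 volts = 222
Sum: 812 + 1.36 + 4.57 + 222 = 1039.93

1039.93 volts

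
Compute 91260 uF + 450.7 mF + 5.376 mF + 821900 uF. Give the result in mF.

1369.236 mF

In mF:
  91260 uF = 91260 × 10^-3 mF = 91.26
  450.7 mF → 450.7
  5.376 mF → 5.376
  821900 uF = 821900 × 10^-3 mF = 821.9
Sum: 91.26 + 450.7 + 5.376 + 821.9 = 1369.236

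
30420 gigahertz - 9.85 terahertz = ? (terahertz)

In terahertz:
  30420 gigahertz = 30420e-3 terahertz = 30.42
  9.85 terahertz → 9.85
Difference: 30.42 - 9.85 = 20.57

20.57 terahertz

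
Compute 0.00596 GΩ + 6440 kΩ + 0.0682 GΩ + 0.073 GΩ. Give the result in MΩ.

In MΩ:
  0.00596 GΩ = 0.00596e3 MΩ = 5.96
  6440 kΩ = 6440e-3 MΩ = 6.44
  0.0682 GΩ = 0.0682e3 MΩ = 68.2
  0.073 GΩ = 0.073e3 MΩ = 73
Sum: 5.96 + 6.44 + 68.2 + 73 = 153.6

153.6 MΩ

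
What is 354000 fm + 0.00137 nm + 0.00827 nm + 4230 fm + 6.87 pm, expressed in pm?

In pm:
  354000 fm = 354000 × 10^-3 pm = 354
  0.00137 nm = 0.00137 × 10^3 pm = 1.37
  0.00827 nm = 0.00827 × 10^3 pm = 8.27
  4230 fm = 4230 × 10^-3 pm = 4.23
  6.87 pm → 6.87
Sum: 354 + 1.37 + 8.27 + 4.23 + 6.87 = 374.74

374.74 pm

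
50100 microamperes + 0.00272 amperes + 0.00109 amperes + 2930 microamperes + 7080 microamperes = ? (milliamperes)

63.92 milliamperes

In milliamperes:
  50100 microamperes = 50100 × 10⁻³ milliamperes = 50.1
  0.00272 amperes = 0.00272 × 10³ milliamperes = 2.72
  0.00109 amperes = 0.00109 × 10³ milliamperes = 1.09
  2930 microamperes = 2930 × 10⁻³ milliamperes = 2.93
  7080 microamperes = 7080 × 10⁻³ milliamperes = 7.08
Sum: 50.1 + 2.72 + 1.09 + 2.93 + 7.08 = 63.92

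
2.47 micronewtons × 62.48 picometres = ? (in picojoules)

2.47 × 10⁻⁶ × 62.48 × 10⁻¹² = 154.3256 × 10⁻¹⁸ J

0.0001543256 picojoules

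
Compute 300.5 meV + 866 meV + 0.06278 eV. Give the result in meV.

In meV:
  300.5 meV → 300.5
  866 meV → 866
  0.06278 eV = 0.06278e3 meV = 62.78
Sum: 300.5 + 866 + 62.78 = 1229.28

1229.28 meV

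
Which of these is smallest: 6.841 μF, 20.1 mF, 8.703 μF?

6.841 μF

6.841 μF = 0.000006841 F
20.1 mF = 0.0201 F
8.703 μF = 0.000008703 F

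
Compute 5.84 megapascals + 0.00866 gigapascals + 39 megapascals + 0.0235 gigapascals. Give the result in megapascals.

77 megapascals

In megapascals:
  5.84 megapascals → 5.84
  0.00866 gigapascals = 0.00866 × 10³ megapascals = 8.66
  39 megapascals → 39
  0.0235 gigapascals = 0.0235 × 10³ megapascals = 23.5
Sum: 5.84 + 8.66 + 39 + 23.5 = 77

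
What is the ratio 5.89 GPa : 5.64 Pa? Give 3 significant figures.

(5.89 × 10⁹) / (5.64) = 1.044 × 10⁹

1040000000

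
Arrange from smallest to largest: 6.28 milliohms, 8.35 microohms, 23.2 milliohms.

6.28 milliohms = 0.00628 ohms
8.35 microohms = 0.00000835 ohms
23.2 milliohms = 0.0232 ohms

8.35 microohms < 6.28 milliohms < 23.2 milliohms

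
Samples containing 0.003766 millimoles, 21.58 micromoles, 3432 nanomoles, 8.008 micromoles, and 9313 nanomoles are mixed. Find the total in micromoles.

46.099 micromoles

In micromoles:
  0.003766 millimoles = 0.003766 × 10³ micromoles = 3.766
  21.58 micromoles → 21.58
  3432 nanomoles = 3432 × 10⁻³ micromoles = 3.432
  8.008 micromoles → 8.008
  9313 nanomoles = 9313 × 10⁻³ micromoles = 9.313
Sum: 3.766 + 21.58 + 3.432 + 8.008 + 9.313 = 46.099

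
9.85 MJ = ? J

9850000 J

mega = 1e6, (no prefix) = 1e0; factor is 1e6.
9.85 × 1e6 = 9850000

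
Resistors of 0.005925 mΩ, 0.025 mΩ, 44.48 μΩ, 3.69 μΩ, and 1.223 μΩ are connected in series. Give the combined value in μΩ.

80.318 μΩ

In μΩ:
  0.005925 mΩ = 0.005925 × 10³ μΩ = 5.925
  0.025 mΩ = 0.025 × 10³ μΩ = 25
  44.48 μΩ → 44.48
  3.69 μΩ → 3.69
  1.223 μΩ → 1.223
Sum: 5.925 + 25 + 44.48 + 3.69 + 1.223 = 80.318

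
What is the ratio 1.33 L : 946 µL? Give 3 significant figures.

1410

(1.33) / (946 × 10⁻⁶) = 0.001406 × 10⁶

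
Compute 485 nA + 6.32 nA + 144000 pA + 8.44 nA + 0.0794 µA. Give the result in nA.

723.16 nA

In nA:
  485 nA → 485
  6.32 nA → 6.32
  144000 pA = 144000 × 10⁻³ nA = 144
  8.44 nA → 8.44
  0.0794 µA = 0.0794 × 10³ nA = 79.4
Sum: 485 + 6.32 + 144 + 8.44 + 79.4 = 723.16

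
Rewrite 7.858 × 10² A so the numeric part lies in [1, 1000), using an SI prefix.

785.8 A

= 785.8 A; mantissa already in [1, 1000).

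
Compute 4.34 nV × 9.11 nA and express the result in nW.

0.0000000395374 nW

4.34 × 10⁻⁹ × 9.11 × 10⁻⁹ = 39.5374 × 10⁻¹⁸ W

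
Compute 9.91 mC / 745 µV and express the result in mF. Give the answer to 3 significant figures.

(9.91 × 10^-3) / (745 × 10^-6) = 0.013302 × 10^3 F

13300 mF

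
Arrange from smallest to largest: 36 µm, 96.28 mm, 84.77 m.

36 µm = 0.000036 m
96.28 mm = 0.09628 m
84.77 m = 84.77 m

36 µm < 96.28 mm < 84.77 m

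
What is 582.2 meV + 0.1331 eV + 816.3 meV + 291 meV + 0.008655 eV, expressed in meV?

1831.255 meV

In meV:
  582.2 meV → 582.2
  0.1331 eV = 0.1331 × 10^3 meV = 133.1
  816.3 meV → 816.3
  291 meV → 291
  0.008655 eV = 0.008655 × 10^3 meV = 8.655
Sum: 582.2 + 133.1 + 816.3 + 291 + 8.655 = 1831.255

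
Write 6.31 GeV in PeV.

giga = 10⁹, peta = 10¹⁵; factor is 10⁻⁶.
6.31 × 10⁻⁶ = 0.00000631

0.00000631 PeV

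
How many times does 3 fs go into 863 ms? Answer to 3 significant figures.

(863 × 10⁻³) / (3 × 10⁻¹⁵) = 287.7 × 10¹²

288000000000000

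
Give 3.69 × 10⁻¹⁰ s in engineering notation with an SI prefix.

= 369 × 10⁻¹² s; 10⁻¹² is pico.

369 ps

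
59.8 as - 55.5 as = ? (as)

4.3 as

In as:
  59.8 as → 59.8
  55.5 as → 55.5
Difference: 59.8 - 55.5 = 4.3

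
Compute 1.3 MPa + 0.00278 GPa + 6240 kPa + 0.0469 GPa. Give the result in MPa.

In MPa:
  1.3 MPa → 1.3
  0.00278 GPa = 0.00278 × 10³ MPa = 2.78
  6240 kPa = 6240 × 10⁻³ MPa = 6.24
  0.0469 GPa = 0.0469 × 10³ MPa = 46.9
Sum: 1.3 + 2.78 + 6.24 + 46.9 = 57.22

57.22 MPa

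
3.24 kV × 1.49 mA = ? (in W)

3.24 × 10^3 × 1.49 × 10^-3 = 4.8276 W

4.8276 W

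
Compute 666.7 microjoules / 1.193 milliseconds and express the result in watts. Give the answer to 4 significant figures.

(666.7e-6) / (1.193e-3) = 558.843e-3 W

0.5588 watts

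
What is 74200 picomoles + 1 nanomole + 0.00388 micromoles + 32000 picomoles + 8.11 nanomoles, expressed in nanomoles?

In nanomoles:
  74200 picomoles = 74200e-3 nanomoles = 74.2
  1 nanomole → 1
  0.00388 micromoles = 0.00388e3 nanomoles = 3.88
  32000 picomoles = 32000e-3 nanomoles = 32
  8.11 nanomoles → 8.11
Sum: 74.2 + 1 + 3.88 + 32 + 8.11 = 119.19

119.19 nanomoles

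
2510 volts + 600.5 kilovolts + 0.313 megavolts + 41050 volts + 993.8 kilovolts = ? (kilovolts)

1950.86 kilovolts

In kilovolts:
  2510 volts = 2510e-3 kilovolts = 2.51
  600.5 kilovolts → 600.5
  0.313 megavolts = 0.313e3 kilovolts = 313
  41050 volts = 41050e-3 kilovolts = 41.05
  993.8 kilovolts → 993.8
Sum: 2.51 + 600.5 + 313 + 41.05 + 993.8 = 1950.86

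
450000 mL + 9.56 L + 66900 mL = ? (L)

526.46 L

In L:
  450000 mL = 450000e-3 L = 450
  9.56 L → 9.56
  66900 mL = 66900e-3 L = 66.9
Sum: 450 + 9.56 + 66.9 = 526.46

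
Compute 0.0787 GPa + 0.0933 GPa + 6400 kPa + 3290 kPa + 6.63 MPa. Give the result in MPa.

188.32 MPa

In MPa:
  0.0787 GPa = 0.0787 × 10³ MPa = 78.7
  0.0933 GPa = 0.0933 × 10³ MPa = 93.3
  6400 kPa = 6400 × 10⁻³ MPa = 6.4
  3290 kPa = 3290 × 10⁻³ MPa = 3.29
  6.63 MPa → 6.63
Sum: 78.7 + 93.3 + 6.4 + 3.29 + 6.63 = 188.32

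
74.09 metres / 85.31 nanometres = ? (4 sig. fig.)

868500000

(74.09) / (85.31 × 10⁻⁹) = 0.86848 × 10⁹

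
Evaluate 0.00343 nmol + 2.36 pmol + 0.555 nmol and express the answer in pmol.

In pmol:
  0.00343 nmol = 0.00343 × 10³ pmol = 3.43
  2.36 pmol → 2.36
  0.555 nmol = 0.555 × 10³ pmol = 555
Sum: 3.43 + 2.36 + 555 = 560.79

560.79 pmol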